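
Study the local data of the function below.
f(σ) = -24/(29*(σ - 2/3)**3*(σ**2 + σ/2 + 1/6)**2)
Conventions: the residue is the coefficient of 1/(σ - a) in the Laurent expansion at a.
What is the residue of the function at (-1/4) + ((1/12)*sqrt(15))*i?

The factor σ**2 + σ/2 + 1/6 splits as (σ - a)(σ - a') with a = (-1/4) + ((1/12)*sqrt(15))*i, a' = (-1/4) - ((1/12)*sqrt(15))*i. At the order-2 pole a set g(σ) = (σ - a)^2*f(σ) = [-24/(29*(σ - 2/3)**3)] / (σ - a')^2.
Order-2 pole: residue = g'(a); g'((-1/4) + ((1/12)*sqrt(15))*i) = (10322640/2422109) - ((157257936/60552725)*sqrt(15))*i, so the residue is (10322640/2422109) - ((157257936/60552725)*sqrt(15))*i.

The residue is (10322640/2422109) - ((157257936/60552725)*sqrt(15))*i.


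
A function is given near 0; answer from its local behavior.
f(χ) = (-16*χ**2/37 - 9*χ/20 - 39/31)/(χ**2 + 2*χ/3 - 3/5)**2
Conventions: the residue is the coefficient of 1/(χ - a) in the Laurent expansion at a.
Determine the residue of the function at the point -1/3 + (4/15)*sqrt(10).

The factor χ**2 + 2*χ/3 - 3/5 splits as (χ - a)(χ - a') with a = -1/3 + (4/15)*sqrt(10), a' = -1/3 - (4/15)*sqrt(10). At the order-2 pole a set g(χ) = (χ - a)^2*f(χ) = [-16*χ**2/37 - 9*χ/20 - 39/31] / (χ - a')^2.
Order-2 pole: residue = g'(a); g'(-1/3 + (4/15)*sqrt(10)) = (525609/4698112)*sqrt(10), so the residue is (525609/4698112)*sqrt(10).

The residue is (525609/4698112)*sqrt(10).


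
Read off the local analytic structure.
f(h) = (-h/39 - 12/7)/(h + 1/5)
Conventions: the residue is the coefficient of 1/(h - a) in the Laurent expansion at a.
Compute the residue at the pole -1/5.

At the order-1 pole -1/5 set g(h) = (h - (-1/5))*f(h) = -h/39 - 12/7.
Simple pole: residue = g(a) at a = -1/5, which is -2333/1365.

The residue is -2333/1365.


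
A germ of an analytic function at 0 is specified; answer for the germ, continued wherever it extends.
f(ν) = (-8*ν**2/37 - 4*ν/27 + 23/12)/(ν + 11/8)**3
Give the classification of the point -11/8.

The denominator factor ν + 11/8 vanishes at -11/8 and appears to the power 3; the numerator there equals 13679/7992, nonzero, and no other factor vanishes.
Hence a pole whose order is the multiplicity, 3.

The point is a pole of order 3.


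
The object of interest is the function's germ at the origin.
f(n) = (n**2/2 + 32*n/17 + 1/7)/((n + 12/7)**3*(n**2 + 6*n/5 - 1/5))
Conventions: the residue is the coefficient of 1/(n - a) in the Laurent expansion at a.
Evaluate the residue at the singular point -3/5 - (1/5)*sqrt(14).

The residue is 3215540965/316707484 + (1711198615/633414968)*sqrt(14).

The factor n**2 + 6*n/5 - 1/5 splits as (n - a)(n - a') with a = -3/5 - (1/5)*sqrt(14), a' = -3/5 + (1/5)*sqrt(14). At the order-1 pole a set g(n) = (n - a)*f(n) = [(n**2/2 + 32*n/17 + 1/7)/(n + 12/7)**3] / (n - a').
Simple pole: residue = g(a) at a = -3/5 - (1/5)*sqrt(14), which is 3215540965/316707484 + (1711198615/633414968)*sqrt(14).


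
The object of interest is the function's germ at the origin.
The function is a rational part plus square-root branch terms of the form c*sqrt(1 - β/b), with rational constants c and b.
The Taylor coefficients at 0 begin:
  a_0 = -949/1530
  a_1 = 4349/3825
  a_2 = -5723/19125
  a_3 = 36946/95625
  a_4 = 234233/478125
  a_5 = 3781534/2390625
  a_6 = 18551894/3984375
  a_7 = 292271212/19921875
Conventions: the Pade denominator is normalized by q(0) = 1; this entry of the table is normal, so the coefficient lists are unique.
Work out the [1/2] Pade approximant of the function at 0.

Taylor coefficients needed (read off): a_0 = -949/1530, a_1 = 4349/3825, a_2 = -5723/19125, a_3 = 36946/95625.
Write the denominator as Q(β) = 1 + q1*β + q2*β^2. Requiring Q*f - P = O(β^4) with deg P <= 1 kills the coefficients of β^2..β^3 in Q*f:
  β^2: a_2 + q1*a_1 + q2*a_0 = 0, i.e. -5723/19125 + (4349/3825)*q1 + (-949/1530)*q2 = 0.
  β^3: a_3 + q1*a_2 + q2*a_1 = 0, i.e. 36946/95625 + (-5723/19125)*q1 + (4349/3825)*q2 = 0.
Solving this linear system: q1 = 34628/381135, q2 = -602002/1905675.
The numerator is Q*f truncated at degree 1: P0 = a_0 = -949/1530; P1 = a_1 + q1*a_0 = 315080237/291568275.

The Pade approximant has numerator coefficients [-949/1530, 315080237/291568275]; denominator coefficients [1, 34628/381135, -602002/1905675].


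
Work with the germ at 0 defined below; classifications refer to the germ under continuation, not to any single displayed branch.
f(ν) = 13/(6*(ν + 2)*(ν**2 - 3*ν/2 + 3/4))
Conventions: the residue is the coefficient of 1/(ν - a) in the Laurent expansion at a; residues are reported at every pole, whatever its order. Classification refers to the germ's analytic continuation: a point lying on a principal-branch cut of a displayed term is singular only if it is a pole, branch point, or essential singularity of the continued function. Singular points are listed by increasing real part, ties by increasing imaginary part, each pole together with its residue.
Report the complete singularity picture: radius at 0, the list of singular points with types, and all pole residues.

Radius of convergence at 0: (1/2)*sqrt(3).
At -2: a pole of order 1; residue 26/93.
At (3/4) - ((1/4)*sqrt(3))*i: a pole of order 1; residue (-13/93) + ((143/279)*sqrt(3))*i.
At (3/4) + ((1/4)*sqrt(3))*i: a pole of order 1; residue (-13/93) - ((143/279)*sqrt(3))*i.

Denominator factor (ν + 2): pole of order 1 at -2, modulus 2.
Denominator factor (ν**2 - 3*ν/2 + 3/4): discriminant -3/4, complex-conjugate roots (3/4) + ((1/4)*sqrt(3))*i and (3/4) - ((1/4)*sqrt(3))*i; poles of order 1, moduli (1/2)*sqrt(3) and (1/2)*sqrt(3).
The radius of convergence is the smallest modulus among the singular points: (1/2)*sqrt(3).
At the order-1 pole -2 set g(ν) = (ν - (-2))*f(ν) = 13/(6*(ν**2 - 3*ν/2 + 3/4)).
Simple pole: residue = g(a) at a = -2, which is 26/93.
The factor ν**2 - 3*ν/2 + 3/4 splits as (ν - a)(ν - a') with a = (3/4) - ((1/4)*sqrt(3))*i, a' = (3/4) + ((1/4)*sqrt(3))*i. At the order-1 pole a set g(ν) = (ν - a)*f(ν) = [13/(6*(ν + 2))] / (ν - a').
Simple pole: residue = g(a) at a = (3/4) - ((1/4)*sqrt(3))*i, which is (-13/93) + ((143/279)*sqrt(3))*i.
The factor ν**2 - 3*ν/2 + 3/4 splits as (ν - a)(ν - a') with a = (3/4) + ((1/4)*sqrt(3))*i, a' = (3/4) - ((1/4)*sqrt(3))*i. At the order-1 pole a set g(ν) = (ν - a)*f(ν) = [13/(6*(ν + 2))] / (ν - a').
Simple pole: residue = g(a) at a = (3/4) + ((1/4)*sqrt(3))*i, which is (-13/93) - ((143/279)*sqrt(3))*i.
List the singular points by increasing real part (a conjugate pair: the negative imaginary part first).


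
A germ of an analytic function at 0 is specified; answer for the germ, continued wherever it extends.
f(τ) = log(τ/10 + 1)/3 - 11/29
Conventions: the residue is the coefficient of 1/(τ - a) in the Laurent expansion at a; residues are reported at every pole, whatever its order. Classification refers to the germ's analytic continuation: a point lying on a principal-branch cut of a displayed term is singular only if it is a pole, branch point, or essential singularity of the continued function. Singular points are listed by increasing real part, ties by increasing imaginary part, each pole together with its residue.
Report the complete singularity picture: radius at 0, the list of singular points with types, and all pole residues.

Radius of convergence at 0: 10.
At -10: a logarithmic branch point.

Branch term (1/3)*log(1 - τ/(-10)): its argument vanishes at τ = -10, a logarithmic branch point, modulus 10.
The radius of convergence is the smallest modulus among the singular points: 10.


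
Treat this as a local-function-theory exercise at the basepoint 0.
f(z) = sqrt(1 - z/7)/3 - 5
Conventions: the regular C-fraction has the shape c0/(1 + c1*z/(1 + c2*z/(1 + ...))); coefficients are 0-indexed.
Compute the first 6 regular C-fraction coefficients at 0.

Taylor coefficients (expand at 0): a_0 = -14/3, a_1 = -1/42, a_2 = -1/1176, a_3 = -1/16464, a_4 = -5/921984, a_5 = -1/1843968.
c0 = a_0 = -14/3. Peel one level at a time: if S = 1 + c*z/S' with S'(0) = 1, then c is the z-coefficient of S and S' = c*z/(S - 1).
S_1 = c0/f = 1 + (-1/196)*z + (-3/19208)*z^2 + ...; c1 = -1/196.
S_2 = c1*z/(S_1 - 1) = 1 + (-3/98)*z + (-1/784)*z^2 + ...; c2 = -3/98.
S_3 = c2*z/(S_2 - 1) = 1 + (-1/24)*z + (-5/4032)*z^2 + ...; c3 = -1/24.
S_4 = c3*z/(S_3 - 1) = 1 + (-5/168)*z + (-1/784)*z^2 + ...; c4 = -5/168.
S_5 = c4*z/(S_4 - 1) = 1 + (-3/70)*z + ...; c5 = -3/70.

The regular C-fraction coefficients are [-14/3, -1/196, -3/98, -1/24, -5/168, -3/70].


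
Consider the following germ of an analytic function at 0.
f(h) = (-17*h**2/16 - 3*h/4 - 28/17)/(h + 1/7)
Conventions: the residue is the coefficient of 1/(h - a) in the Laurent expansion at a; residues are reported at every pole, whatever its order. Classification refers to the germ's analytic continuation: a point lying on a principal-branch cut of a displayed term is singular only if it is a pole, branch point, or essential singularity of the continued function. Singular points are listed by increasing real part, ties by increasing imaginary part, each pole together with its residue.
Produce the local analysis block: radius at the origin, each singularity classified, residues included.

Radius of convergence at 0: 1/7.
At -1/7: a pole of order 1; residue -20813/13328.

Denominator factor (h + 1/7): pole of order 1 at -1/7, modulus 1/7.
The radius of convergence is the smallest modulus among the singular points: 1/7.
At the order-1 pole -1/7 set g(h) = (h - (-1/7))*f(h) = -17*h**2/16 - 3*h/4 - 28/17.
Simple pole: residue = g(a) at a = -1/7, which is -20813/13328.


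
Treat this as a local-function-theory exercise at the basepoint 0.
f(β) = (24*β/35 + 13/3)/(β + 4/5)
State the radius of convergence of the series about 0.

Denominator factor (β + 4/5): pole of order 1 at -4/5, modulus 4/5.
The radius of convergence is the smallest modulus among the singular points: 4/5.

The radius of convergence is 4/5.


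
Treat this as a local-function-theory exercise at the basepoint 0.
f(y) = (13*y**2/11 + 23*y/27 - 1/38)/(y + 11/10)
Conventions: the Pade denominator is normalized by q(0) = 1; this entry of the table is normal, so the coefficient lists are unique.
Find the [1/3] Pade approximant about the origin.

Taylor coefficients needed (expand at 0): a_0 = -5/209, a_1 = 49420/62073, a_2 = 239390/682803, a_3 = -2393900/7510833, a_4 = 23939000/82619163.
Write the denominator as Q(y) = 1 + q1*y + q2*y^2 + q3*y^3. Requiring Q*f - P = O(y^5) with deg P <= 1 kills the coefficients of y^2..y^4 in Q*f:
  y^2: a_2 + q1*a_1 + q2*a_0 = 0, i.e. 239390/682803 + (49420/62073)*q1 + (-5/209)*q2 = 0.
  y^3: a_3 + q1*a_2 + q2*a_1 + q3*a_0 = 0, i.e. -2393900/7510833 + (239390/682803)*q1 + (49420/62073)*q2 + (-5/209)*q3 = 0.
  y^4: a_4 + q1*a_3 + q2*a_2 + q3*a_1 = 0, i.e. 23939000/82619163 + (-2393900/7510833)*q1 + (239390/682803)*q2 + (49420/62073)*q3 = 0.
Solving this linear system: q1 = -5520309461/13036938167, q2 = 7343862786/13036938167, q3 = -112073732082/143406319837.
The numerator is Q*f truncated at degree 1: P0 = a_0 = -5/209; P1 = a_1 + q1*a_0 = 283811719775/351997330509.

The Pade approximant has numerator coefficients [-5/209, 283811719775/351997330509]; denominator coefficients [1, -5520309461/13036938167, 7343862786/13036938167, -112073732082/143406319837].


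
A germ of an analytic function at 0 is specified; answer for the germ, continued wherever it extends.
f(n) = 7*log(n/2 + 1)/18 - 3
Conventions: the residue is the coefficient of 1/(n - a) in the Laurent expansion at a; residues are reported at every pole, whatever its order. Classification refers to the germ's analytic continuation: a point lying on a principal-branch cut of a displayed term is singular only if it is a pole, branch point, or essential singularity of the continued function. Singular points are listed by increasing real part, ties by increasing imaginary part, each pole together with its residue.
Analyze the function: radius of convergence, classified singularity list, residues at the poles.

Radius of convergence at 0: 2.
At -2: a logarithmic branch point.

Branch term (7/18)*log(1 - n/(-2)): its argument vanishes at n = -2, a logarithmic branch point, modulus 2.
The radius of convergence is the smallest modulus among the singular points: 2.


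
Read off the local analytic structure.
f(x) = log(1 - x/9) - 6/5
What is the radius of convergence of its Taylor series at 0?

Branch term (1)*log(1 - x/(9)): its argument vanishes at x = 9, a logarithmic branch point, modulus 9.
The radius of convergence is the smallest modulus among the singular points: 9.

The radius of convergence is 9.


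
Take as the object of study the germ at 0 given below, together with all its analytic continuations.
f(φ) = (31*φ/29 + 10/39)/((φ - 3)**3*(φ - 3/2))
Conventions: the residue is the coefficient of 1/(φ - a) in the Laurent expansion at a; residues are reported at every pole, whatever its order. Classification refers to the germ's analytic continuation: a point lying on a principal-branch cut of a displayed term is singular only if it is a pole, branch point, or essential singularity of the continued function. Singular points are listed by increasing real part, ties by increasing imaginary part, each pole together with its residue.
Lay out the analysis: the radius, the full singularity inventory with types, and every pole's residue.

Denominator factor (φ - 3/2): pole of order 1 at 3/2, modulus 3/2.
Denominator factor (φ - 3)^3: pole of order 3 at 3, modulus 3.
The radius of convergence is the smallest modulus among the singular points: 3/2.
At the order-1 pole 3/2 set g(φ) = (φ - (3/2))*f(φ) = (31*φ/29 + 10/39)/(φ - 3)**3.
Simple pole: residue = g(a) at a = 3/2, which is -16828/30537.
At the order-3 pole 3 set g(φ) = (φ - (3))^3*f(φ) = (31*φ/29 + 10/39)/(φ - 3/2).
Order-3 pole: residue = g''(a)/2; g''(3) = 33656/30537, so the residue is 16828/30537.
List the singular points by increasing real part (a conjugate pair: the negative imaginary part first).

Radius of convergence at 0: 3/2.
At 3/2: a pole of order 1; residue -16828/30537.
At 3: a pole of order 3; residue 16828/30537.


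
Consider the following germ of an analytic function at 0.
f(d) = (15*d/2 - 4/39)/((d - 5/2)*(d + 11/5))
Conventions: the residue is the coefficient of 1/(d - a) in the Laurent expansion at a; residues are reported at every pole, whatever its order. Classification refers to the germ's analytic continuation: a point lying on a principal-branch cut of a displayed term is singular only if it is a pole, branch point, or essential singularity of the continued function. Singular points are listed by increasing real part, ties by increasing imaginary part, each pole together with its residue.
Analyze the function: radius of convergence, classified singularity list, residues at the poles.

Radius of convergence at 0: 11/5.
At -11/5: a pole of order 1; residue 6475/1833.
At 5/2: a pole of order 1; residue 14545/3666.

Denominator factor (d + 11/5): pole of order 1 at -11/5, modulus 11/5.
Denominator factor (d - 5/2): pole of order 1 at 5/2, modulus 5/2.
The radius of convergence is the smallest modulus among the singular points: 11/5.
At the order-1 pole -11/5 set g(d) = (d - (-11/5))*f(d) = (15*d/2 - 4/39)/(d - 5/2).
Simple pole: residue = g(a) at a = -11/5, which is 6475/1833.
At the order-1 pole 5/2 set g(d) = (d - (5/2))*f(d) = (15*d/2 - 4/39)/(d + 11/5).
Simple pole: residue = g(a) at a = 5/2, which is 14545/3666.
List the singular points by increasing real part (a conjugate pair: the negative imaginary part first).


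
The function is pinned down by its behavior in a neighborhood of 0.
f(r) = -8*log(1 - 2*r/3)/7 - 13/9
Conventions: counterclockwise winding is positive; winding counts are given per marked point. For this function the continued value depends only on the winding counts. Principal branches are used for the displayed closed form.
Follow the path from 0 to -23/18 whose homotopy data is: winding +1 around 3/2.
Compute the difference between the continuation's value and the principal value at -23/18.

The rational part is single-valued and drops out of the difference; each branch term changes only by its own monodromy.
(-8/7)*log(1 - r/(3/2)): each positive loop around 3/2 adds 2*pi*i to the log, so winding +1 contributes (-8/7)*(1)*2*pi*i = -(16/7)*pi*i.
Summing the contributions at r = -23/18 gives -(16/7)*pi*i.

Continued minus principal equals -(16/7)*pi*i.


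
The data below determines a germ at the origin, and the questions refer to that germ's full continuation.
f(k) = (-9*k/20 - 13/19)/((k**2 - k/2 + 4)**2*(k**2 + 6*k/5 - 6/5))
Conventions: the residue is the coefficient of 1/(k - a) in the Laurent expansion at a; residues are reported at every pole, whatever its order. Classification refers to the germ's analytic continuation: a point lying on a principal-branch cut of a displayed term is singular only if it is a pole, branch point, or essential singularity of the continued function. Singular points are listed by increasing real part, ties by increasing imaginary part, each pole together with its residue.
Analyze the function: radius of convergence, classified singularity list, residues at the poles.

Denominator factor (k**2 + 6*k/5 - 6/5): discriminant 156/25, real irrational roots -3/5 + (1/5)*sqrt(39) and -3/5 - (1/5)*sqrt(39); poles of order 1, moduli -3/5 + (1/5)*sqrt(39) and 3/5 + (1/5)*sqrt(39).
Denominator factor (k**2 - k/2 + 4)^2: discriminant -63/4, complex-conjugate roots (1/4) + ((3/4)*sqrt(7))*i and (1/4) - ((3/4)*sqrt(7))*i; poles of order 2, moduli 2 and 2.
The radius of convergence is the smallest modulus among the singular points: -3/5 + (1/5)*sqrt(39).
The factor k**2 + 6*k/5 - 6/5 splits as (k - a)(k - a') with a = -3/5 - (1/5)*sqrt(39), a' = -3/5 + (1/5)*sqrt(39). At the order-1 pole a set g(k) = (k - a)*f(k) = [(-9*k/20 - 13/19)/(k**2 - k/2 + 4)**2] / (k - a').
Simple pole: residue = g(a) at a = -3/5 - (1/5)*sqrt(39), which is -2678837/221971756 + (15550771/8656898484)*sqrt(39).
The factor k**2 - k/2 + 4 splits as (k - a)(k - a') with a = (1/4) - ((3/4)*sqrt(7))*i, a' = (1/4) + ((3/4)*sqrt(7))*i. At the order-2 pole a set g(k) = (k - a)^2*f(k) = [(-9*k/20 - 13/19)/(k**2 + 6*k/5 - 6/5)] / (k - a')^2.
Order-2 pole: residue = g'(a); g'((1/4) - ((3/4)*sqrt(7))*i) = (2678837/221971756) + ((5964437/5993237412)*sqrt(7))*i, so the residue is (2678837/221971756) + ((5964437/5993237412)*sqrt(7))*i.
The factor k**2 - k/2 + 4 splits as (k - a)(k - a') with a = (1/4) + ((3/4)*sqrt(7))*i, a' = (1/4) - ((3/4)*sqrt(7))*i. At the order-2 pole a set g(k) = (k - a)^2*f(k) = [(-9*k/20 - 13/19)/(k**2 + 6*k/5 - 6/5)] / (k - a')^2.
Order-2 pole: residue = g'(a); g'((1/4) + ((3/4)*sqrt(7))*i) = (2678837/221971756) - ((5964437/5993237412)*sqrt(7))*i, so the residue is (2678837/221971756) - ((5964437/5993237412)*sqrt(7))*i.
The factor k**2 + 6*k/5 - 6/5 splits as (k - a)(k - a') with a = -3/5 + (1/5)*sqrt(39), a' = -3/5 - (1/5)*sqrt(39). At the order-1 pole a set g(k) = (k - a)*f(k) = [(-9*k/20 - 13/19)/(k**2 - k/2 + 4)**2] / (k - a').
Simple pole: residue = g(a) at a = -3/5 + (1/5)*sqrt(39), which is -2678837/221971756 - (15550771/8656898484)*sqrt(39).
List the singular points by increasing real part (a conjugate pair: the negative imaginary part first).

Radius of convergence at 0: -3/5 + (1/5)*sqrt(39).
At -3/5 - (1/5)*sqrt(39): a pole of order 1; residue -2678837/221971756 + (15550771/8656898484)*sqrt(39).
At (1/4) - ((3/4)*sqrt(7))*i: a pole of order 2; residue (2678837/221971756) + ((5964437/5993237412)*sqrt(7))*i.
At (1/4) + ((3/4)*sqrt(7))*i: a pole of order 2; residue (2678837/221971756) - ((5964437/5993237412)*sqrt(7))*i.
At -3/5 + (1/5)*sqrt(39): a pole of order 1; residue -2678837/221971756 - (15550771/8656898484)*sqrt(39).


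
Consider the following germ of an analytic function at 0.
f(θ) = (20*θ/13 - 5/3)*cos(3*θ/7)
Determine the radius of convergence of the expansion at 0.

The radius of convergence is infinite.

The factor cos(3*θ/7) is entire and contributes no finite singular point.
The polynomial part has no poles.
No finite singular points: the Taylor series at 0 converges everywhere.


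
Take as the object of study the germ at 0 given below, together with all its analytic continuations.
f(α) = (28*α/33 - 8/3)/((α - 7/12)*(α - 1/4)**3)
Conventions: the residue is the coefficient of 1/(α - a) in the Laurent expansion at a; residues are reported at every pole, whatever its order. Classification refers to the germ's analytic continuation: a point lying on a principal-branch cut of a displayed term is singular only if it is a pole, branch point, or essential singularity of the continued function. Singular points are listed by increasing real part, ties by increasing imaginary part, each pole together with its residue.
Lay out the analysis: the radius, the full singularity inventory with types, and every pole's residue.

Radius of convergence at 0: 1/4.
At 1/4: a pole of order 3; residue 645/11.
At 7/12: a pole of order 1; residue -645/11.

Denominator factor (α - 1/4)^3: pole of order 3 at 1/4, modulus 1/4.
Denominator factor (α - 7/12): pole of order 1 at 7/12, modulus 7/12.
The radius of convergence is the smallest modulus among the singular points: 1/4.
At the order-3 pole 1/4 set g(α) = (α - (1/4))^3*f(α) = (28*α/33 - 8/3)/(α - 7/12).
Order-3 pole: residue = g''(a)/2; g''(1/4) = 1290/11, so the residue is 645/11.
At the order-1 pole 7/12 set g(α) = (α - (7/12))*f(α) = (28*α/33 - 8/3)/(α - 1/4)**3.
Simple pole: residue = g(a) at a = 7/12, which is -645/11.
List the singular points by increasing real part (a conjugate pair: the negative imaginary part first).


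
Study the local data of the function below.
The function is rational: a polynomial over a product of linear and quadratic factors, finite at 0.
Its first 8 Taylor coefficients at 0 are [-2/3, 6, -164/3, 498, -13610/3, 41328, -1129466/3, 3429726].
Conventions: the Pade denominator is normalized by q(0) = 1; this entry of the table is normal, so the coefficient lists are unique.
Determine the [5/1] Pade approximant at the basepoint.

Taylor coefficients needed (read off): a_0 = -2/3, a_1 = 6, a_2 = -164/3, a_3 = 498, a_4 = -13610/3, a_5 = 41328, a_6 = -1129466/3.
Write the denominator as Q(d) = 1 + q1*d. Requiring Q*f - P = O(d^7) with deg P <= 5 kills the coefficients of d^6..d^6 in Q*f:
  d^6: a_6 + q1*a_5 = 0, i.e. -1129466/3 + (41328)*q1 = 0.
Solving this linear system: q1 = 564733/61992.
The numerator is Q*f truncated at degree 5: P0 = a_0 = -2/3; P1 = a_1 + q1*a_0 = -6805/92988; P2 = a_2 + q1*a_1 = -83/10332; P3 = a_3 + q1*a_2 = -1/1134; P4 = a_4 + q1*a_3 = -1/10332; P5 = a_5 + q1*a_4 = -1/92988.

The Pade approximant has numerator coefficients [-2/3, -6805/92988, -83/10332, -1/1134, -1/10332, -1/92988]; denominator coefficients [1, 564733/61992].


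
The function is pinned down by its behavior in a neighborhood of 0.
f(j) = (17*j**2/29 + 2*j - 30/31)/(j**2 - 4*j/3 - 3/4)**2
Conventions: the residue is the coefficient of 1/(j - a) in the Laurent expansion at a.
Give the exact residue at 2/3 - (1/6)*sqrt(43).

The factor j**2 - 4*j/3 - 3/4 splits as (j - a)(j - a') with a = 2/3 - (1/6)*sqrt(43), a' = 2/3 + (1/6)*sqrt(43). At the order-2 pole a set g(j) = (j - a)^2*f(j) = [17*j**2/29 + 2*j - 30/31] / (j - a')^2.
Order-2 pole: residue = g'(a); g'(2/3 - (1/6)*sqrt(43)) = -(7191/3324502)*sqrt(43), so the residue is -(7191/3324502)*sqrt(43).

The residue is -(7191/3324502)*sqrt(43).


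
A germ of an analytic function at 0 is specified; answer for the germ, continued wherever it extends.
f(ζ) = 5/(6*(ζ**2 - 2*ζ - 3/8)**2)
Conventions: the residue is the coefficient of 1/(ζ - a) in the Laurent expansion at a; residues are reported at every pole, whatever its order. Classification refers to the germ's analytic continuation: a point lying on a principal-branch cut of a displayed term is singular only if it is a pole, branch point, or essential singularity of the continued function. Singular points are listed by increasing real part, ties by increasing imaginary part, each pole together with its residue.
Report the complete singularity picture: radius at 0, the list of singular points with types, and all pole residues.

Denominator factor (ζ**2 - 2*ζ - 3/8)^2: discriminant 11/2, real irrational roots 1 + (1/4)*sqrt(22) and 1 - (1/4)*sqrt(22); poles of order 2, moduli 1 + (1/4)*sqrt(22) and -1 + (1/4)*sqrt(22).
The radius of convergence is the smallest modulus among the singular points: -1 + (1/4)*sqrt(22).
The factor ζ**2 - 2*ζ - 3/8 splits as (ζ - a)(ζ - a') with a = 1 - (1/4)*sqrt(22), a' = 1 + (1/4)*sqrt(22). At the order-2 pole a set g(ζ) = (ζ - a)^2*f(ζ) = [5/6] / (ζ - a')^2.
Order-2 pole: residue = g'(a); g'(1 - (1/4)*sqrt(22)) = (10/363)*sqrt(22), so the residue is (10/363)*sqrt(22).
The factor ζ**2 - 2*ζ - 3/8 splits as (ζ - a)(ζ - a') with a = 1 + (1/4)*sqrt(22), a' = 1 - (1/4)*sqrt(22). At the order-2 pole a set g(ζ) = (ζ - a)^2*f(ζ) = [5/6] / (ζ - a')^2.
Order-2 pole: residue = g'(a); g'(1 + (1/4)*sqrt(22)) = -(10/363)*sqrt(22), so the residue is -(10/363)*sqrt(22).
List the singular points by increasing real part (a conjugate pair: the negative imaginary part first).

Radius of convergence at 0: -1 + (1/4)*sqrt(22).
At 1 - (1/4)*sqrt(22): a pole of order 2; residue (10/363)*sqrt(22).
At 1 + (1/4)*sqrt(22): a pole of order 2; residue -(10/363)*sqrt(22).


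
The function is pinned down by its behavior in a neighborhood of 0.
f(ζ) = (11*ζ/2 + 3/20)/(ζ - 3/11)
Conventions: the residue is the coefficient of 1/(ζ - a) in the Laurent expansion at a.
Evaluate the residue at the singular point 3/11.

The residue is 33/20.

At the order-1 pole 3/11 set g(ζ) = (ζ - (3/11))*f(ζ) = 11*ζ/2 + 3/20.
Simple pole: residue = g(a) at a = 3/11, which is 33/20.


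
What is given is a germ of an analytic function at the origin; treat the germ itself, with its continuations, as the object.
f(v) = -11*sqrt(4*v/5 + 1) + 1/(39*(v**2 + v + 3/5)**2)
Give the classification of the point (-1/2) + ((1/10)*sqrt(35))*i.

The point is a pole of order 2.

The denominator factor v**2 + v + 3/5 vanishes at (-1/2) + ((1/10)*sqrt(35))*i and appears to the power 2; the numerator there equals 1/39, nonzero, and no other factor vanishes.
The branch terms are analytic at this point.
Hence a pole whose order is the multiplicity, 2.


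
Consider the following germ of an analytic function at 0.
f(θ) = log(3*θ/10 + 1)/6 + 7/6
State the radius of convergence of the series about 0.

Branch term (1/6)*log(1 - θ/(-10/3)): its argument vanishes at θ = -10/3, a logarithmic branch point, modulus 10/3.
The radius of convergence is the smallest modulus among the singular points: 10/3.

The radius of convergence is 10/3.


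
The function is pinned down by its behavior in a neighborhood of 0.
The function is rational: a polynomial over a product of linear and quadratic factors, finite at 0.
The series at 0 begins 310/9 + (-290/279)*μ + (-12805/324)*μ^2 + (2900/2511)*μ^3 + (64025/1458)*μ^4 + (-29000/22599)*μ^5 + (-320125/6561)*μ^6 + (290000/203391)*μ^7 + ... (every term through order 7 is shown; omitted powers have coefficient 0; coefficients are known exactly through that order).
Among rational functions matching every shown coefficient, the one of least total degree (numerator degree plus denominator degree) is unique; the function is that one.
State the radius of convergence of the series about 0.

No rational of total degree below 4 reproduces all 8 coefficients; solving the [2/2] Pade equations on them gives f(μ) = (-9*μ**2/8 - 29*μ/31 + 31)/(μ**2 + 9/10), whose expansion matches every shown term.
Denominator factor (μ**2 + 9/10): discriminant -18/5, complex-conjugate roots ((3/10)*sqrt(10))*i and -((3/10)*sqrt(10))*i; poles of order 1, moduli (3/10)*sqrt(10) and (3/10)*sqrt(10).
The radius of convergence is the smallest modulus among the singular points: (3/10)*sqrt(10).

The radius of convergence is (3/10)*sqrt(10).


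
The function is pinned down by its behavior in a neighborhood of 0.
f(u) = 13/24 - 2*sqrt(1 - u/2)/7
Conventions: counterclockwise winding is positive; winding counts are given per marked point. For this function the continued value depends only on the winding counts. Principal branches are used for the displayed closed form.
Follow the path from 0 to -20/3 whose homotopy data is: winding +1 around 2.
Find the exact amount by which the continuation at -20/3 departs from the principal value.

Continued minus principal equals (4/21)*sqrt(39).

The rational part is single-valued and drops out of the difference; each branch term changes only by its own monodromy.
(-2/7)*sqrt(1 - u/(2)): winding +1 is odd, the square root flips sign, contributing -2*(-2/7)*sqrt(1 - (-20/3)/(2)) = -2*(-2/7)*sqrt(13/3) = (4/21)*sqrt(39).
Summing the contributions at u = -20/3 gives (4/21)*sqrt(39).


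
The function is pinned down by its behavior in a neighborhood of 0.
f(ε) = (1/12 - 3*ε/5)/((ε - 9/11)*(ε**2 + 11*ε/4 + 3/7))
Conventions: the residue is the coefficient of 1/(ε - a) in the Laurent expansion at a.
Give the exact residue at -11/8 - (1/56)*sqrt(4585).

The factor ε**2 + 11*ε/4 + 3/7 splits as (ε - a)(ε - a') with a = -11/8 - (1/56)*sqrt(4585), a' = -11/8 + (1/56)*sqrt(4585). At the order-1 pole a set g(ε) = (ε - a)*f(ε) = [(1/12 - 3*ε/5)/(ε - 9/11)] / (ε - a').
Simple pole: residue = g(a) at a = -11/8 - (1/56)*sqrt(4585), which is 20713/340290 + (453277/222889950)*sqrt(4585).

The residue is 20713/340290 + (453277/222889950)*sqrt(4585).


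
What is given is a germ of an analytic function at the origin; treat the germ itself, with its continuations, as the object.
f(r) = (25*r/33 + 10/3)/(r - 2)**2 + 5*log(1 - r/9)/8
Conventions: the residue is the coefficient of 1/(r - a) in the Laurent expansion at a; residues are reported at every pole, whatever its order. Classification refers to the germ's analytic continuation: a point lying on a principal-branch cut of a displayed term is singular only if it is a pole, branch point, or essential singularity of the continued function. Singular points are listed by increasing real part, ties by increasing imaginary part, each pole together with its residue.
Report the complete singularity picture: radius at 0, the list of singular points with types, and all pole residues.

Radius of convergence at 0: 2.
At 2: a pole of order 2; residue 25/33.
At 9: a logarithmic branch point.

Denominator factor (r - 2)^2: pole of order 2 at 2, modulus 2.
Branch term (5/8)*log(1 - r/(9)): its argument vanishes at r = 9, a logarithmic branch point, modulus 9.
The radius of convergence is the smallest modulus among the singular points: 2.
The branch term is analytic at 2 and contributes nothing to the residue; only the rational part matters.
At the order-2 pole 2 set g(r) = (r - (2))^2*(rational part) = 25*r/33 + 10/3.
Order-2 pole: residue = g'(a); g'(2) = 25/33, so the residue is 25/33.
List the singular points by increasing real part (a conjugate pair: the negative imaginary part first).


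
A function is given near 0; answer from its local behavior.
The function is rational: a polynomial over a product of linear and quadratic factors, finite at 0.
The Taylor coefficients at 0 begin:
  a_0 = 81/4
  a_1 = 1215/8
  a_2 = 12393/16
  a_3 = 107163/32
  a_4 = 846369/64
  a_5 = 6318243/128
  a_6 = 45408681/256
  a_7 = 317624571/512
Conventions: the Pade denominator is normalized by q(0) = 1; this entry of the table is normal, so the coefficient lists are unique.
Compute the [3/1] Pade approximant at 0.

The Pade approximant has numerator coefficients [81/4, 7047/98, 34263/196, 28431/98]; denominator coefficients [1, -387/98].

Taylor coefficients needed (read off): a_0 = 81/4, a_1 = 1215/8, a_2 = 12393/16, a_3 = 107163/32, a_4 = 846369/64.
Write the denominator as Q(η) = 1 + q1*η. Requiring Q*f - P = O(η^5) with deg P <= 3 kills the coefficients of η^4..η^4 in Q*f:
  η^4: a_4 + q1*a_3 = 0, i.e. 846369/64 + (107163/32)*q1 = 0.
Solving this linear system: q1 = -387/98.
The numerator is Q*f truncated at degree 3: P0 = a_0 = 81/4; P1 = a_1 + q1*a_0 = 7047/98; P2 = a_2 + q1*a_1 = 34263/196; P3 = a_3 + q1*a_2 = 28431/98.


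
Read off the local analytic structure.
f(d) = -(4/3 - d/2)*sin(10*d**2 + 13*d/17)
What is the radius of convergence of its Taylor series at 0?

The factor -sin(10*d**2 + 13*d/17) is entire and contributes no finite singular point.
The polynomial part has no poles.
No finite singular points: the Taylor series at 0 converges everywhere.

The radius of convergence is infinite.


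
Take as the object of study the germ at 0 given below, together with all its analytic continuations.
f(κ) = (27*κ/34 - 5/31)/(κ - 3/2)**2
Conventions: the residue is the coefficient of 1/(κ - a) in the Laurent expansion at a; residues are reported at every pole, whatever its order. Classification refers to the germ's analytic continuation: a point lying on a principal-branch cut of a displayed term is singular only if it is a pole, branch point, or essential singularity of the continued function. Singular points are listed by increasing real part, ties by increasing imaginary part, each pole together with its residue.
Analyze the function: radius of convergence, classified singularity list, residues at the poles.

Denominator factor (κ - 3/2)^2: pole of order 2 at 3/2, modulus 3/2.
The radius of convergence is the smallest modulus among the singular points: 3/2.
At the order-2 pole 3/2 set g(κ) = (κ - (3/2))^2*f(κ) = 27*κ/34 - 5/31.
Order-2 pole: residue = g'(a); g'(3/2) = 27/34, so the residue is 27/34.

Radius of convergence at 0: 3/2.
At 3/2: a pole of order 2; residue 27/34.


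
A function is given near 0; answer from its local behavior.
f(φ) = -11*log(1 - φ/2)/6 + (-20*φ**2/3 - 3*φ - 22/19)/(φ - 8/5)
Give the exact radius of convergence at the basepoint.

Denominator factor (φ - 8/5): pole of order 1 at 8/5, modulus 8/5.
Branch term (-11/6)*log(1 - φ/(2)): its argument vanishes at φ = 2, a logarithmic branch point, modulus 2.
The radius of convergence is the smallest modulus among the singular points: 8/5.

The radius of convergence is 8/5.


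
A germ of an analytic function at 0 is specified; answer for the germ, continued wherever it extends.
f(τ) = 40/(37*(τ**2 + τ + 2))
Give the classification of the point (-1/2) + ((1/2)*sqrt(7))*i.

The point is a pole of order 1.

The denominator factor τ**2 + τ + 2 vanishes at (-1/2) + ((1/2)*sqrt(7))*i and appears to the power 1; the numerator there equals 40/37, nonzero, and no other factor vanishes.
Hence a pole whose order is the multiplicity, 1.


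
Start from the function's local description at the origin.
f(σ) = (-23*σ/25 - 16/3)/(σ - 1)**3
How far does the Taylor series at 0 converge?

Denominator factor (σ - 1)^3: pole of order 3 at 1, modulus 1.
The radius of convergence is the smallest modulus among the singular points: 1.

The radius of convergence is 1.


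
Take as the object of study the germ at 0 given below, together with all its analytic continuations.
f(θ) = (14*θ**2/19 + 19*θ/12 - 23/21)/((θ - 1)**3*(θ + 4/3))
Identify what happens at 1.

The denominator factor θ - 1 vanishes at 1 and appears to the power 3; the numerator there equals 1955/1596, nonzero, and no other factor vanishes.
Hence a pole whose order is the multiplicity, 3.

The point is a pole of order 3.


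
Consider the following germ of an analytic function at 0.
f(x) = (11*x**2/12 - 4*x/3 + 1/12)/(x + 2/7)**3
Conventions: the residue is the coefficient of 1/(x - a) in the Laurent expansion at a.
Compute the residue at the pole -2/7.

The residue is 11/12.

At the order-3 pole -2/7 set g(x) = (x - (-2/7))^3*f(x) = 11*x**2/12 - 4*x/3 + 1/12.
Order-3 pole: residue = g''(a)/2; g''(-2/7) = 11/6, so the residue is 11/12.


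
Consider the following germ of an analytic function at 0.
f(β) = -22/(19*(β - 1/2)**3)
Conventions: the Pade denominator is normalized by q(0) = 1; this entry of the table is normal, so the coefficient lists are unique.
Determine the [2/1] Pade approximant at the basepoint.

Taylor coefficients needed (expand at 0): a_0 = 176/19, a_1 = 1056/19, a_2 = 4224/19, a_3 = 14080/19.
Write the denominator as Q(β) = 1 + q1*β. Requiring Q*f - P = O(β^4) with deg P <= 2 kills the coefficients of β^3..β^3 in Q*f:
  β^3: a_3 + q1*a_2 = 0, i.e. 14080/19 + (4224/19)*q1 = 0.
Solving this linear system: q1 = -10/3.
The numerator is Q*f truncated at degree 2: P0 = a_0 = 176/19; P1 = a_1 + q1*a_0 = 1408/57; P2 = a_2 + q1*a_1 = 704/19.

The Pade approximant has numerator coefficients [176/19, 1408/57, 704/19]; denominator coefficients [1, -10/3].


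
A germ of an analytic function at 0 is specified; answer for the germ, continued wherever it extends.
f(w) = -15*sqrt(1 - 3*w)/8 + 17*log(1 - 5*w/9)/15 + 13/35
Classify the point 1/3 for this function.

The term (-15/8)*sqrt(1 - w/(1/3)) has argument 1 - 1/3/(1/3) = 0 at 1/3: a square-root (algebraic, two-sheeted) branch point; the remaining terms are analytic or single-valued there.

The point is an algebraic (square-root) branch point.


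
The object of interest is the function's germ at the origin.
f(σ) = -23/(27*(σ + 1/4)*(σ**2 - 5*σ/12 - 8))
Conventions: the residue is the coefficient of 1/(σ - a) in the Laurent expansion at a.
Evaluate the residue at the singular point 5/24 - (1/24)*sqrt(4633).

The factor σ**2 - 5*σ/12 - 8 splits as (σ - a)(σ - a') with a = 5/24 - (1/24)*sqrt(4633), a' = 5/24 + (1/24)*sqrt(4633). At the order-1 pole a set g(σ) = (σ - a)*f(σ) = [-23/(27*(σ + 1/4))] / (σ - a').
Simple pole: residue = g(a) at a = 5/24 - (1/24)*sqrt(4633), which is -23/423 - (253/1959759)*sqrt(4633).

The residue is -23/423 - (253/1959759)*sqrt(4633).


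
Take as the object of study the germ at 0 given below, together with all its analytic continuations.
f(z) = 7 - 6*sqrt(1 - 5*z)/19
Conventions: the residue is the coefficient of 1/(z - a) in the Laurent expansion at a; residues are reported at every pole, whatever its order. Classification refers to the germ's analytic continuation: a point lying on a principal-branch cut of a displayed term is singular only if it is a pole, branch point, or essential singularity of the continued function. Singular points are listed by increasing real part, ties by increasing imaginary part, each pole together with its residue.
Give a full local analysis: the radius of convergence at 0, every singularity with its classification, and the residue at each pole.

Branch term (-6/19)*sqrt(1 - z/(1/5)): its argument vanishes at z = 1/5, a square-root branch point, modulus 1/5.
The radius of convergence is the smallest modulus among the singular points: 1/5.

Radius of convergence at 0: 1/5.
At 1/5: an algebraic (square-root) branch point.


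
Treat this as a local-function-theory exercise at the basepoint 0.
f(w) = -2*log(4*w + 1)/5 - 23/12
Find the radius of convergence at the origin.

The radius of convergence is 1/4.

Branch term (-2/5)*log(1 - w/(-1/4)): its argument vanishes at w = -1/4, a logarithmic branch point, modulus 1/4.
The radius of convergence is the smallest modulus among the singular points: 1/4.


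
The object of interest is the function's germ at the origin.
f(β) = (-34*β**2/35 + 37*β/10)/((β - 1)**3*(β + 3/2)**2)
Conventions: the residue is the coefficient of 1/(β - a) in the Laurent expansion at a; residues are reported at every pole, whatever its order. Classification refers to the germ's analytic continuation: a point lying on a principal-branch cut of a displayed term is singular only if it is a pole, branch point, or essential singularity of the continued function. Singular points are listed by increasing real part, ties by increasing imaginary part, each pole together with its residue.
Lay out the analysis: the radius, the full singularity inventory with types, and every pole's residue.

Radius of convergence at 0: 1.
At -3/2: a pole of order 2; residue 3736/21875.
At 1: a pole of order 3; residue -3736/21875.

Denominator factor (β + 3/2)^2: pole of order 2 at -3/2, modulus 3/2.
Denominator factor (β - 1)^3: pole of order 3 at 1, modulus 1.
The radius of convergence is the smallest modulus among the singular points: 1.
At the order-2 pole -3/2 set g(β) = (β - (-3/2))^2*f(β) = (-34*β**2/35 + 37*β/10)/(β - 1)**3.
Order-2 pole: residue = g'(a); g'(-3/2) = 3736/21875, so the residue is 3736/21875.
At the order-3 pole 1 set g(β) = (β - (1))^3*f(β) = (-34*β**2/35 + 37*β/10)/(β + 3/2)**2.
Order-3 pole: residue = g''(a)/2; g''(1) = -7472/21875, so the residue is -3736/21875.
List the singular points by increasing real part (a conjugate pair: the negative imaginary part first).
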